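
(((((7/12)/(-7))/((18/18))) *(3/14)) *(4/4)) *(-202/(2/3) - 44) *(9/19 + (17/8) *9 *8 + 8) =266149/266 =1000.56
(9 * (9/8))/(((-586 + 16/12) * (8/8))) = -243/14032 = -0.02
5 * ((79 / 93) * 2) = 790 / 93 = 8.49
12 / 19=0.63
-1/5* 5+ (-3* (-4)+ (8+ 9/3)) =22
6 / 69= 2 / 23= 0.09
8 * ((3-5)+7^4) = 19192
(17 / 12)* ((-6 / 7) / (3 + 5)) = -17 / 112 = -0.15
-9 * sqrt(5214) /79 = -8.23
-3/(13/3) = -9/13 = -0.69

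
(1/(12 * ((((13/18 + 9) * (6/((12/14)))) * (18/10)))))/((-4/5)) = -1/1176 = -0.00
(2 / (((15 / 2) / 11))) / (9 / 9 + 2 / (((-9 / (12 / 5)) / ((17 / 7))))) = -308 / 31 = -9.94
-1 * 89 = -89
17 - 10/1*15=-133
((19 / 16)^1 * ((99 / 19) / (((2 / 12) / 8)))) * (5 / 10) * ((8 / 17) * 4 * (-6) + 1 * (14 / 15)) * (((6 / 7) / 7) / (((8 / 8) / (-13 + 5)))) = 6277392 / 4165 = 1507.18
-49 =-49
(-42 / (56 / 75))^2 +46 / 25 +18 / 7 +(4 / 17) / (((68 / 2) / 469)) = 2566555503 / 809200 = 3171.72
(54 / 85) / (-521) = -54 / 44285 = -0.00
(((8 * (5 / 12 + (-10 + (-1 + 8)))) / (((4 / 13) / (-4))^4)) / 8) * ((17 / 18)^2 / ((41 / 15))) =-1279389995 / 53136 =-24077.65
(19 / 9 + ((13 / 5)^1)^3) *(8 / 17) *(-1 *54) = -1063104 / 2125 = -500.28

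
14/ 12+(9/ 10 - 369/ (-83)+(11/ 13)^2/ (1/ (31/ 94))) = 133473683/ 19778070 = 6.75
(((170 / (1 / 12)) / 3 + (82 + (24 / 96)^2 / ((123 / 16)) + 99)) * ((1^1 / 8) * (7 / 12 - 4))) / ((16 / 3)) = -6619 / 96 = -68.95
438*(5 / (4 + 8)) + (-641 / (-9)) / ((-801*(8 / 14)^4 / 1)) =181.67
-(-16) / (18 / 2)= 16 / 9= 1.78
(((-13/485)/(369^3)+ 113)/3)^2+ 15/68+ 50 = 533844052944540792077040407/363406839177286547813700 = 1469.00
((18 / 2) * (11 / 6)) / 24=0.69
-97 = -97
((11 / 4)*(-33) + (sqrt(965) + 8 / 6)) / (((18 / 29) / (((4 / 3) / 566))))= -31117 / 91692 + 29*sqrt(965) / 7641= -0.22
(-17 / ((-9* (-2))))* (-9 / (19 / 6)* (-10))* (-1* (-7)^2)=24990 / 19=1315.26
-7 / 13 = -0.54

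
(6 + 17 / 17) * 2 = 14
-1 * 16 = -16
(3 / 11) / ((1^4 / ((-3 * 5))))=-45 / 11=-4.09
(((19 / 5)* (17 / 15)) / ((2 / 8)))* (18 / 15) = 2584 / 125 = 20.67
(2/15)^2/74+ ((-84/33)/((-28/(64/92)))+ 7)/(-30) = -990773/4212450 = -0.24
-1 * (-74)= 74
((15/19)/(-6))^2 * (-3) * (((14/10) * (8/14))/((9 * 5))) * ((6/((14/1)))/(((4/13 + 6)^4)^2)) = -0.00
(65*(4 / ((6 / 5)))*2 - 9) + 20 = 444.33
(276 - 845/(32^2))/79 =281779/80896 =3.48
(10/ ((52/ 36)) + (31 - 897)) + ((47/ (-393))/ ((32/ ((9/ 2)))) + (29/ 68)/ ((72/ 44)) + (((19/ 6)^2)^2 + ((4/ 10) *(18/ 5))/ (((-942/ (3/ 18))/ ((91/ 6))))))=-446681741740649/ 589071787200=-758.28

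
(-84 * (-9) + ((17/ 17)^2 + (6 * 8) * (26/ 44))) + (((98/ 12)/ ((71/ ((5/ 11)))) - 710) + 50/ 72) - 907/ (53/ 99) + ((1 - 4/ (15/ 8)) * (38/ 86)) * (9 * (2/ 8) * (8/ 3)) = -1621.10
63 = 63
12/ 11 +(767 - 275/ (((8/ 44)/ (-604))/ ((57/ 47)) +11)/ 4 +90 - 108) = 34084743269/ 45822634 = 743.84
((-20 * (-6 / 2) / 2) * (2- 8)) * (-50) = 9000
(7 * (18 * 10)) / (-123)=-10.24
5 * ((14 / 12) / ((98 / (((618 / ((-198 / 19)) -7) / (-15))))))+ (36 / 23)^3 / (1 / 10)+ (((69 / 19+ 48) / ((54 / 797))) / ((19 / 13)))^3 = 449818809410582720038621 / 3173425706000088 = 141745498.74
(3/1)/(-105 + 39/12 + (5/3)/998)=-17964/609269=-0.03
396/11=36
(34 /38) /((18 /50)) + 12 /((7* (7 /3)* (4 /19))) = 50066 /8379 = 5.98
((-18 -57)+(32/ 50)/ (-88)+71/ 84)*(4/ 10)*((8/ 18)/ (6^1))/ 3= -1713143/ 2338875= -0.73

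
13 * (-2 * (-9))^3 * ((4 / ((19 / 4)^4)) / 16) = 4852224 / 130321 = 37.23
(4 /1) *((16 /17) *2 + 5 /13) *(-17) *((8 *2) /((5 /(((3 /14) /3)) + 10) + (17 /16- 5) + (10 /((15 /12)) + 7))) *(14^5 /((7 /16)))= -630666559488 /18941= -33296370.81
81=81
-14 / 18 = -7 / 9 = -0.78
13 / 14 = 0.93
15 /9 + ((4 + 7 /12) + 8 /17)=457 /68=6.72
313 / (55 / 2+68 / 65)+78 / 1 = 330148 / 3711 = 88.96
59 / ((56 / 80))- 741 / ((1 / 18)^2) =-1679998 / 7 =-239999.71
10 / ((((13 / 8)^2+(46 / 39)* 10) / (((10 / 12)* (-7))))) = -145600 / 36031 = -4.04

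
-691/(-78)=691/78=8.86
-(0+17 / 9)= -17 / 9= -1.89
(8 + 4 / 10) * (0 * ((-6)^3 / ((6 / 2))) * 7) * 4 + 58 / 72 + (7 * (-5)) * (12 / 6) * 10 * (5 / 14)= -8971 / 36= -249.19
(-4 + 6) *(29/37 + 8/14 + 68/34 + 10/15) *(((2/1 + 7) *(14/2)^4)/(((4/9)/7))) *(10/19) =1012921875/703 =1440856.15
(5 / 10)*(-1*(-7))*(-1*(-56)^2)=-10976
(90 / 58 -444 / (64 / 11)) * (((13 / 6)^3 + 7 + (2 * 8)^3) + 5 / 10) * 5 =-51371691695 / 33408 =-1537706.29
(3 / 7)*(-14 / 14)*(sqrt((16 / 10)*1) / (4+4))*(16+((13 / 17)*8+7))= -297*sqrt(10) / 476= -1.97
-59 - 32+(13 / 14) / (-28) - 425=-202285 / 392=-516.03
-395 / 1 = -395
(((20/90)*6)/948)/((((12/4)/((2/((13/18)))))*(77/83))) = 332/237237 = 0.00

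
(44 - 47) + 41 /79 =-196 /79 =-2.48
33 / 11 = 3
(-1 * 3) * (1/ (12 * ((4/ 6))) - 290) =6957/ 8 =869.62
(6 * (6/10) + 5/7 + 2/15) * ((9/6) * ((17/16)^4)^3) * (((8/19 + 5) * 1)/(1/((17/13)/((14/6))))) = 1429260323882425426911/34066916431290695680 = 41.95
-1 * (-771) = 771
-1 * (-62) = 62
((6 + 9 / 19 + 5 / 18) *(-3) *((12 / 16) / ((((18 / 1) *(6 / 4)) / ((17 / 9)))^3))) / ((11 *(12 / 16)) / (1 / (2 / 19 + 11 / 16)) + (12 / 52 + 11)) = -0.00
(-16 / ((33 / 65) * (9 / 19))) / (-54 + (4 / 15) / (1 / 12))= 49400 / 37719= 1.31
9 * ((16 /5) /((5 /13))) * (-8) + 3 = -14901 /25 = -596.04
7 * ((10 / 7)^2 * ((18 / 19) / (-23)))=-1800 / 3059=-0.59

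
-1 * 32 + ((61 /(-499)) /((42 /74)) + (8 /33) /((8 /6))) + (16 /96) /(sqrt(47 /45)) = -3692477 /115269 + sqrt(235) /94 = -31.87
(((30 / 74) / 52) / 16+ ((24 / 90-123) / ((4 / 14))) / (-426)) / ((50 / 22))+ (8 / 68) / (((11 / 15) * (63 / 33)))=154475916593 / 292605768000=0.53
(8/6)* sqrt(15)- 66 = -60.84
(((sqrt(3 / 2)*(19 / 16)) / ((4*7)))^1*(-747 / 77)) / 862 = -14193*sqrt(6) / 59471104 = -0.00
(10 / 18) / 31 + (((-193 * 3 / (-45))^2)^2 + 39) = 43073361781 / 1569375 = 27446.19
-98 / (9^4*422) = -49 / 1384371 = -0.00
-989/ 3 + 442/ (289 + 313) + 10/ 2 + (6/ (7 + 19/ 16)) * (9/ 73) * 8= -2791041157/ 8635389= -323.21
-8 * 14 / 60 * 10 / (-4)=14 / 3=4.67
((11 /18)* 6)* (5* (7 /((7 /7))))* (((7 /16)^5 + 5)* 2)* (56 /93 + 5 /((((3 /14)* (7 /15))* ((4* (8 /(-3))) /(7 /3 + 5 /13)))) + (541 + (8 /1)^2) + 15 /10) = 3880310932861055 /5070913536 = 765209.45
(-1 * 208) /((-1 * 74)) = 104 /37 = 2.81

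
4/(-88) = -1/22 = -0.05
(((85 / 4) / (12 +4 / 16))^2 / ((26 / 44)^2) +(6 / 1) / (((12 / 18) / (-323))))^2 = 8400618.46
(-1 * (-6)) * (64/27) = 128/9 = 14.22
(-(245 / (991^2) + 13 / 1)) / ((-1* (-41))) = -12767298 / 40265321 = -0.32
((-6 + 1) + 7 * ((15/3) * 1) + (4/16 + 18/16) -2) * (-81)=-19035/8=-2379.38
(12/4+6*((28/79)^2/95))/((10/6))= 5350167/2964475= 1.80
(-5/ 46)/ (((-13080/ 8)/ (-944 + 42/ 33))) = -5185/ 82731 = -0.06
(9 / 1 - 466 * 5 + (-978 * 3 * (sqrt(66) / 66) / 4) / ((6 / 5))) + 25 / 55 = -25526 / 11 - 815 * sqrt(66) / 88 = -2395.79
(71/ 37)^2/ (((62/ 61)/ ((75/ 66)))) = 7687525/ 1867316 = 4.12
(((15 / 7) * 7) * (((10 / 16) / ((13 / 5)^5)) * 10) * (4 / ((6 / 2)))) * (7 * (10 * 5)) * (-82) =-11210937500 / 371293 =-30194.31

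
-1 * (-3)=3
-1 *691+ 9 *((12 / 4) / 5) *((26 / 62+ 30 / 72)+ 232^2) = 179777131 / 620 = 289963.11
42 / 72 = 7 / 12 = 0.58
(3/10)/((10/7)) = 21/100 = 0.21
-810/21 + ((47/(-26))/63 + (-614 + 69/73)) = -77920985/119574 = -651.65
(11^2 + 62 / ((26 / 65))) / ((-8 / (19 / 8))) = -1311 / 16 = -81.94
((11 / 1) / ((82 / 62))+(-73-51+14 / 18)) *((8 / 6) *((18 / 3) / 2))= -169600 / 369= -459.62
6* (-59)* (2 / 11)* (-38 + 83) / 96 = -2655 / 88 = -30.17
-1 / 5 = -0.20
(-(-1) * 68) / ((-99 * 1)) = -68 / 99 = -0.69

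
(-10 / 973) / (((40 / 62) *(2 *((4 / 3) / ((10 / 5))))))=-93 / 7784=-0.01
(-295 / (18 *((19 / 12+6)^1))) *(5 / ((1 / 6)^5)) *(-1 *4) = 30585600 / 91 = 336105.49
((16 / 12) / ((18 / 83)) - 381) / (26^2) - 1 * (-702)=12802783 / 18252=701.45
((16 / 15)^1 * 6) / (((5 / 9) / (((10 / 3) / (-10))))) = -96 / 25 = -3.84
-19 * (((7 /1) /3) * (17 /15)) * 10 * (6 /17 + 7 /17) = -3458 /9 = -384.22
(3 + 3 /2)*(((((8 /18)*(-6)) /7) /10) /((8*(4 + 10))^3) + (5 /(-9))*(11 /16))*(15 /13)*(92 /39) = -971924869 /207753728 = -4.68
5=5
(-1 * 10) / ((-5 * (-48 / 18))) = -3 / 4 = -0.75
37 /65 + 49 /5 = 674 /65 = 10.37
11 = 11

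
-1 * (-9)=9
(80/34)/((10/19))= 76/17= 4.47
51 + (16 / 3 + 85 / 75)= 862 / 15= 57.47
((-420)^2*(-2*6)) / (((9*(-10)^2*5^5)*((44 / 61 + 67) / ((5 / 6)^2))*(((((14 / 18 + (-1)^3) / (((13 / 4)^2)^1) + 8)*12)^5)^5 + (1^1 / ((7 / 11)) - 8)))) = -4843456475325692701114534956398436097905546180686112986486334571720836 / 21176098678484460915584079492177154746336070917273599552764545706390653595546604671583247974082221766269222643166092050125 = -0.00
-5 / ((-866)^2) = -5 / 749956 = -0.00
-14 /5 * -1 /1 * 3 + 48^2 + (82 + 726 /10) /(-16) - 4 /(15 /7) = 552209 /240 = 2300.87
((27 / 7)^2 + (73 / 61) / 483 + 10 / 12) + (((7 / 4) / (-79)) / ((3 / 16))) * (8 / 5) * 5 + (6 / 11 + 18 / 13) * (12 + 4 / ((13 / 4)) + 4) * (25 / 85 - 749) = -25626641692509461 / 1029817823034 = -24884.64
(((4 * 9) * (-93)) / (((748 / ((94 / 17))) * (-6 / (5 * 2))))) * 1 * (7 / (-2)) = -458955 / 3179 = -144.37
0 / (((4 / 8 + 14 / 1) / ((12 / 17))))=0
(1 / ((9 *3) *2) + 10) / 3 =541 / 162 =3.34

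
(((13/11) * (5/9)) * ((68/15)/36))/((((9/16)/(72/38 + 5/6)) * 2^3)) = 68731/1371249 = 0.05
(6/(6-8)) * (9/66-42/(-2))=-1395/22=-63.41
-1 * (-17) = 17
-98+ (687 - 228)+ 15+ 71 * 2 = 518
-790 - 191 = -981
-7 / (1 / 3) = -21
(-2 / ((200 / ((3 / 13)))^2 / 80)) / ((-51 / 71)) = 0.00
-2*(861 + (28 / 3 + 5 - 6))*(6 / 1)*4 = -41728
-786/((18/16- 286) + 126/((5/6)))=31440/5347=5.88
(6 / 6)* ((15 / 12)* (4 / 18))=0.28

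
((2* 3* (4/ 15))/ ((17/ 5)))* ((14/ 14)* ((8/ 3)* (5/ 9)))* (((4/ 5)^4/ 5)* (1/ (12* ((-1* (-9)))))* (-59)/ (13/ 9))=-241664/ 11188125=-0.02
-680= -680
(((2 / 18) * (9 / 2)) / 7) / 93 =1 / 1302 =0.00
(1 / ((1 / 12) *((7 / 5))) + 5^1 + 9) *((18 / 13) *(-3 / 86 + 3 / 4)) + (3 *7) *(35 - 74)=-3117294 / 3913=-796.65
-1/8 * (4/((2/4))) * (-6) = 6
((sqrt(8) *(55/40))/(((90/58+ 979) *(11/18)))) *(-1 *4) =-261 *sqrt(2)/14218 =-0.03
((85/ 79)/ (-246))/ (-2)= 0.00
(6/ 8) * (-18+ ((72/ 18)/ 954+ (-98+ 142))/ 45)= -18269/ 1431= -12.77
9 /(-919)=-9 /919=-0.01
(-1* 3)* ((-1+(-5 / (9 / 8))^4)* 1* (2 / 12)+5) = -2750269 / 13122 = -209.59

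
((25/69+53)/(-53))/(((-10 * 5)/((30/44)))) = 1841/134090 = 0.01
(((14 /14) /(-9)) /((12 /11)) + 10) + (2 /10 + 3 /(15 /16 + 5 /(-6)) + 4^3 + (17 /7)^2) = 575749 /5292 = 108.80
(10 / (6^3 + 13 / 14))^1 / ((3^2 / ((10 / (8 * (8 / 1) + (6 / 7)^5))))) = 2941225 / 3701653524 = 0.00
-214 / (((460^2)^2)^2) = -0.00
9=9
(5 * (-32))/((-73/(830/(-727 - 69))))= -33200/14527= -2.29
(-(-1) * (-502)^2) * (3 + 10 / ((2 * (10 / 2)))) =1008016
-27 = -27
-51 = -51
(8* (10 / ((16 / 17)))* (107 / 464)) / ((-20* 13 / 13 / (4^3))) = -1819 / 29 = -62.72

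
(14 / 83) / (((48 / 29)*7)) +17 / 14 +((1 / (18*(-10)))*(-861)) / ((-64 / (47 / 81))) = 214232491 / 180714240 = 1.19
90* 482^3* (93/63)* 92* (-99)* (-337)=319651676156831040/7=45664525165261577.14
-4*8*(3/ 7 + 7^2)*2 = -22144/ 7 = -3163.43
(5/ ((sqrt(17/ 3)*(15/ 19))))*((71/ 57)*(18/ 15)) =142*sqrt(51)/ 255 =3.98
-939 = -939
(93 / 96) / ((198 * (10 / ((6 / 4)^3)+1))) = 93 / 75328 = 0.00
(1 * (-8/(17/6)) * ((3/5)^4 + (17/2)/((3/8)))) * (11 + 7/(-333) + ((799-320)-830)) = 21885.77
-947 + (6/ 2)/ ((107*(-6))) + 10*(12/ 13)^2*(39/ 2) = -2172327/ 2782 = -780.85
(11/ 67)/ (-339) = -11/ 22713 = -0.00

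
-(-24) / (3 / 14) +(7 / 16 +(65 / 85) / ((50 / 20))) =153331 / 1360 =112.74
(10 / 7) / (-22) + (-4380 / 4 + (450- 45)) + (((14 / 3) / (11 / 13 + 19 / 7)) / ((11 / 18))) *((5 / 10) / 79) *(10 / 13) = -113335240 / 164241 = -690.05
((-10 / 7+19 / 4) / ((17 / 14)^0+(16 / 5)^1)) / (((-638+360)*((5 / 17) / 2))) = -527 / 27244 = -0.02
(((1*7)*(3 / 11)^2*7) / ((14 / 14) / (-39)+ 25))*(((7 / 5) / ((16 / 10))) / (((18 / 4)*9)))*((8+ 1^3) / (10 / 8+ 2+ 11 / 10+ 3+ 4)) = 66885 / 26752858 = 0.00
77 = 77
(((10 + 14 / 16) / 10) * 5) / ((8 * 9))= 29 / 384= 0.08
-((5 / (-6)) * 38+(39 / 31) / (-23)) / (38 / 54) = 610668 / 13547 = 45.08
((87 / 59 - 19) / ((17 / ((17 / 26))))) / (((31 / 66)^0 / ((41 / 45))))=-21197 / 34515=-0.61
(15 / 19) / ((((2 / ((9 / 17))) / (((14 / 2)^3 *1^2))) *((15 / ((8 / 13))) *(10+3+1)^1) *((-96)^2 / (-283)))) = -13867 / 2149888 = -0.01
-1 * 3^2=-9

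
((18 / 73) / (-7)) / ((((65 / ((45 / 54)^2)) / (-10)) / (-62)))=-1550 / 6643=-0.23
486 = 486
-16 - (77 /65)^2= -73529 /4225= -17.40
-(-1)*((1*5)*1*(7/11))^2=1225/121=10.12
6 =6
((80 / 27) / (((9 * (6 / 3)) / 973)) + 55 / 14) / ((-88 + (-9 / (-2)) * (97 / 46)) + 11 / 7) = -25679270 / 12040407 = -2.13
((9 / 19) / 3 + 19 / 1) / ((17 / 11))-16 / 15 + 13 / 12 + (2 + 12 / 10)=302579 / 19380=15.61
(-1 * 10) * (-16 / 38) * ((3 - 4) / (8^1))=-10 / 19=-0.53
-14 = -14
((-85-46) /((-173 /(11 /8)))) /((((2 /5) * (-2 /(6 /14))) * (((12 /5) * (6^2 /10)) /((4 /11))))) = -16375 /697536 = -0.02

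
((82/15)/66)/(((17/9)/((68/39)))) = 164/2145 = 0.08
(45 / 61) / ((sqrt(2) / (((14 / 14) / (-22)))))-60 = -60-45*sqrt(2) / 2684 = -60.02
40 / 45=8 / 9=0.89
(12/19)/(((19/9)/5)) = 540/361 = 1.50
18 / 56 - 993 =-27795 / 28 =-992.68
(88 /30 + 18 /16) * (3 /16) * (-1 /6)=-487 /3840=-0.13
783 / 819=87 / 91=0.96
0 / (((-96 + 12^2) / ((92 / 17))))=0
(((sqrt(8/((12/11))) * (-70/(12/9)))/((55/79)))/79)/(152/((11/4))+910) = -7 * sqrt(66)/21236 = -0.00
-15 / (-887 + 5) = 5 / 294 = 0.02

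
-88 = -88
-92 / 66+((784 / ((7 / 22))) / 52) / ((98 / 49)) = 9566 / 429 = 22.30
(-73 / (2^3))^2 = 5329 / 64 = 83.27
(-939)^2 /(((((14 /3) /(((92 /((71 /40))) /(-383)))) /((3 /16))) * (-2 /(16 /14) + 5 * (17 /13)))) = -15818074740 /15799133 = -1001.20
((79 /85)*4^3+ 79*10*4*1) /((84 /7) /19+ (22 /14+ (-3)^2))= 18198124 /63325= 287.38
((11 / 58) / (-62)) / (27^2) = -11 / 2621484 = -0.00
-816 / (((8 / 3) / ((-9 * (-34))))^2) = -10744731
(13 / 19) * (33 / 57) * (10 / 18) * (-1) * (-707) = 505505 / 3249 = 155.59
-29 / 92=-0.32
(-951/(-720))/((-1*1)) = -317/240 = -1.32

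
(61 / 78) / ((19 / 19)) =0.78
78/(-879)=-26/293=-0.09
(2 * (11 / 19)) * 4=88 / 19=4.63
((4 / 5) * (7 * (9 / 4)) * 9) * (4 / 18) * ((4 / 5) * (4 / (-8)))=-252 / 25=-10.08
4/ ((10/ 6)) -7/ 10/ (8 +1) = 209/ 90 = 2.32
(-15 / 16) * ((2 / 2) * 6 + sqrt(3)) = -45 / 8 - 15 * sqrt(3) / 16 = -7.25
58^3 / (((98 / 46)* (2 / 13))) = 595290.69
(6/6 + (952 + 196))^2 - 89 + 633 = 1320745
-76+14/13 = -974/13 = -74.92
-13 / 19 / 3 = -13 / 57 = -0.23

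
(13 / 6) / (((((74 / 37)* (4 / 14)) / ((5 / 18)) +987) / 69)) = 0.15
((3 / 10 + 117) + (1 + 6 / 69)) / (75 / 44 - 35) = -599038 / 168475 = -3.56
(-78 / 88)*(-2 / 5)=39 / 110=0.35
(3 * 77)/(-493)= -231/493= -0.47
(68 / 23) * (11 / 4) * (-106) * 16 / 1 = -317152 / 23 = -13789.22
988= 988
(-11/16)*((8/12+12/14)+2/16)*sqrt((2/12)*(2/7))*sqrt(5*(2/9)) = -3047*sqrt(210)/169344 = -0.26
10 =10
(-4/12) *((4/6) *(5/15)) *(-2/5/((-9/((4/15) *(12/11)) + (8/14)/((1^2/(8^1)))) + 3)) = -448/353295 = -0.00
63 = 63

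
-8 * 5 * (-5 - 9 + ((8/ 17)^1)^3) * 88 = 240310400/ 4913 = 48913.17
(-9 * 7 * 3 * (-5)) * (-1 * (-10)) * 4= 37800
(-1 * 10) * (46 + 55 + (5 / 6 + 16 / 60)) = -1021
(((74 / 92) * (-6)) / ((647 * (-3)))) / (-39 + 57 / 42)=-518 / 7842287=-0.00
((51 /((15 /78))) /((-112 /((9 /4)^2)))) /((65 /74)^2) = -5655339 /364000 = -15.54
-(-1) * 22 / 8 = 11 / 4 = 2.75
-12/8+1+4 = 3.50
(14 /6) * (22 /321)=154 /963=0.16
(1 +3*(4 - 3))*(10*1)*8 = 320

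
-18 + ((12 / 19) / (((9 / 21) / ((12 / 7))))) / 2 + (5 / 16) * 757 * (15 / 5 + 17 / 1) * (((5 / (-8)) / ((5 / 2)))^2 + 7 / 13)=44682299 / 15808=2826.56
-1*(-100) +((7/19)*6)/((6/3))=1921/19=101.11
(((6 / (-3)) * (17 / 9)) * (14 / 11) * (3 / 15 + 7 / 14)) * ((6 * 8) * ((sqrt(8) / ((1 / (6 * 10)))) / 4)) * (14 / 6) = -373184 * sqrt(2) / 33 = -15992.78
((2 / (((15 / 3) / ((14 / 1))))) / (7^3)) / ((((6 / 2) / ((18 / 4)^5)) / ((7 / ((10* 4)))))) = 19683 / 11200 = 1.76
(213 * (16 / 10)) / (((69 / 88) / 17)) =849728 / 115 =7388.94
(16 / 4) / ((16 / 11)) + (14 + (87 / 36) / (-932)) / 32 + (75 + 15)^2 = 2900033539 / 357888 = 8103.19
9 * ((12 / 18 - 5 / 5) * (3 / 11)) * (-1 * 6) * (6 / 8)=81 / 22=3.68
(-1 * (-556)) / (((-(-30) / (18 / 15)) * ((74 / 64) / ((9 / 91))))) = 160128 / 84175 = 1.90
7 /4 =1.75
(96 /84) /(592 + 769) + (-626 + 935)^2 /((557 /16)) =14554364248 /5306539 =2742.72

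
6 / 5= 1.20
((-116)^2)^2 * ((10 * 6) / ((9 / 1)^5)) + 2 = 3621318086 / 19683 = 183982.02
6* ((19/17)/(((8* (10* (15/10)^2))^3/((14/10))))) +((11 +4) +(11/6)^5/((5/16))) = 2238344711/27540000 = 81.28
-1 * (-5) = 5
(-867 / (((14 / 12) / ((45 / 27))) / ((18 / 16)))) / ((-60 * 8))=2601 / 896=2.90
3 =3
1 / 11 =0.09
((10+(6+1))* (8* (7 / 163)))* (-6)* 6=-34272 / 163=-210.26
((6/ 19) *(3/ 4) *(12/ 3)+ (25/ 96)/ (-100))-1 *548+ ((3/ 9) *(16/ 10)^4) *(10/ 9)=-4470306431/ 8208000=-544.63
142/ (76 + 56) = 71/ 66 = 1.08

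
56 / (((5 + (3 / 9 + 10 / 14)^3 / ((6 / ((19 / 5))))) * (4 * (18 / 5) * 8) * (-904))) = -540225 / 5754726592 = -0.00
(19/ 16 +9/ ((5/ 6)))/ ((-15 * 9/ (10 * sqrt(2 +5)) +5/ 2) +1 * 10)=25893 * sqrt(7)/ 145840 +33565/ 29168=1.62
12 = 12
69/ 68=1.01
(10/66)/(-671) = -5/22143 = -0.00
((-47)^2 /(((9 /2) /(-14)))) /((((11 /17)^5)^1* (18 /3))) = -43910497582 /4348377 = -10098.13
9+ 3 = 12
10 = 10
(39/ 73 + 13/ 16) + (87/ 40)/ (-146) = 3889/ 2920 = 1.33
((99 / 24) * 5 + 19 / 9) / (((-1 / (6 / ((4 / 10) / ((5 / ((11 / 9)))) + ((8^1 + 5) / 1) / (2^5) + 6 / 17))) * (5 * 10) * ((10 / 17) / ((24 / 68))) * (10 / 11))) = -5510142 / 2622325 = -2.10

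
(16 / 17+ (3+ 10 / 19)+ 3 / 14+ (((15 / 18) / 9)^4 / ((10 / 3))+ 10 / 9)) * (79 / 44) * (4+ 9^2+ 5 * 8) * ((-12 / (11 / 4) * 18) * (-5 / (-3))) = -3665965028239375 / 21539579292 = -170196.69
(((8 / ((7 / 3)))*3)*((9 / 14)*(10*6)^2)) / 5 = 233280 / 49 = 4760.82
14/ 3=4.67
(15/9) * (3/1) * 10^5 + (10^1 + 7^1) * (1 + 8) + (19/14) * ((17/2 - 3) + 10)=500174.04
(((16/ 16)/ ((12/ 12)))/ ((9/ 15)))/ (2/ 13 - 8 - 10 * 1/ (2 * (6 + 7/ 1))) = -65/ 321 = -0.20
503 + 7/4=2019/4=504.75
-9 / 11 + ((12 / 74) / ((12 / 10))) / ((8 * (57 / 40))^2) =-1080542 / 1322343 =-0.82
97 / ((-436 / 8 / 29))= -5626 / 109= -51.61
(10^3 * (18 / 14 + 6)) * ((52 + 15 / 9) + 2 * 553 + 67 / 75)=59188560 / 7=8455508.57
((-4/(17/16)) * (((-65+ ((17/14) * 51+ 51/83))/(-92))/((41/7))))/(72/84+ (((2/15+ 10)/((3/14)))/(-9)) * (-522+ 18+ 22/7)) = -32375700/4965164876227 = -0.00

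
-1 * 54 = -54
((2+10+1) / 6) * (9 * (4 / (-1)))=-78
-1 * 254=-254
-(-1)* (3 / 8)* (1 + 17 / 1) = 27 / 4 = 6.75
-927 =-927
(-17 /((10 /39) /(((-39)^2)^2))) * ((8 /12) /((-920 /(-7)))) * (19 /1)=-67998971313 /4600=-14782385.07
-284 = -284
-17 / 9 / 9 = -17 / 81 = -0.21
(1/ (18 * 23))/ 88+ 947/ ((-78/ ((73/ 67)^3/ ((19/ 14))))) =-31316796319331/ 2706477211152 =-11.57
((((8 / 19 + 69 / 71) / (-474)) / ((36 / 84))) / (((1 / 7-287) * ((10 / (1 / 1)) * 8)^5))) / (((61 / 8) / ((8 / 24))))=92071 / 288726264623923200000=0.00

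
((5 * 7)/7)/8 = 5/8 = 0.62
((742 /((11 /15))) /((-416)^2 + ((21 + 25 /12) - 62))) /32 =3339 /18270604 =0.00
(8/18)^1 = 4/9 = 0.44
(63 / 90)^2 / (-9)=-49 / 900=-0.05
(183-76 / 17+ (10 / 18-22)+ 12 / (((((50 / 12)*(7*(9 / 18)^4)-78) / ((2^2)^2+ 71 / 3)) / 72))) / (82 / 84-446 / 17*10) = 4586770916 / 4094321997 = 1.12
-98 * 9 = -882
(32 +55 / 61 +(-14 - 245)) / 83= -13792 / 5063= -2.72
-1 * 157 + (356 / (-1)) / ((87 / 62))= -35731 / 87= -410.70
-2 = -2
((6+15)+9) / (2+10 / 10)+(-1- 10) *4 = -34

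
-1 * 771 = -771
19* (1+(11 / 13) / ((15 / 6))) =1653 / 65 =25.43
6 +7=13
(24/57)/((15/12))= 32/95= 0.34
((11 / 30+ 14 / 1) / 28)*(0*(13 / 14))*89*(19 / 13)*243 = 0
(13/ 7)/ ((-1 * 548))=-13/ 3836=-0.00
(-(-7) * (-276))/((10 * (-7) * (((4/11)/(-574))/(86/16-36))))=10673817/8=1334227.12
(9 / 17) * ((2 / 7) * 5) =90 / 119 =0.76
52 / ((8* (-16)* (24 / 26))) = -169 / 384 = -0.44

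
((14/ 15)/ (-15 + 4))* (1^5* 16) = -224/ 165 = -1.36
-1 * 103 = -103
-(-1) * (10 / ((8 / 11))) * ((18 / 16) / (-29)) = -495 / 928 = -0.53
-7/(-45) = 7/45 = 0.16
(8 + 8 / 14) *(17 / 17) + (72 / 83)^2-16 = -321940 / 48223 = -6.68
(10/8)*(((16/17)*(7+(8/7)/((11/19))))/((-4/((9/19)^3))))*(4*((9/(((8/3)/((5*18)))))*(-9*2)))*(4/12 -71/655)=95478690060/69186733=1380.01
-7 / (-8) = 7 / 8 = 0.88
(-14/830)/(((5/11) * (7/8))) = -88/2075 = -0.04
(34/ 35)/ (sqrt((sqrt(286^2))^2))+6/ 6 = 5022/ 5005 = 1.00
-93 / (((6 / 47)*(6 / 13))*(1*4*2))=-197.30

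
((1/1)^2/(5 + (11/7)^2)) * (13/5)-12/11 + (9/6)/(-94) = -1435777/1892220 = -0.76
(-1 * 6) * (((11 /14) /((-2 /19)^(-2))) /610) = -66 /770735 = -0.00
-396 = -396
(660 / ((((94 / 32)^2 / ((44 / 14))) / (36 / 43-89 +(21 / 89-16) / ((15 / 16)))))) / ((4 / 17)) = -6346749026816 / 59176901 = -107250.45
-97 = -97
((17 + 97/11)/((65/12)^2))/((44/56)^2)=8015616/5623475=1.43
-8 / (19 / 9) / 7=-72 / 133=-0.54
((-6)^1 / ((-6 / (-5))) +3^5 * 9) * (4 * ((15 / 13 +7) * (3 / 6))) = 462584 / 13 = 35583.38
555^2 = 308025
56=56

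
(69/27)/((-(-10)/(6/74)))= 23/1110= 0.02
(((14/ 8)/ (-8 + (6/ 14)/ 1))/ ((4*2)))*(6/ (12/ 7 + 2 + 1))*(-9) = 0.33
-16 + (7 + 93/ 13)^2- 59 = 21181/ 169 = 125.33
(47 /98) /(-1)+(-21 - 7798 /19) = -804199 /1862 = -431.90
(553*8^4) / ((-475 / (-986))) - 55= 2233350643 / 475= 4701790.83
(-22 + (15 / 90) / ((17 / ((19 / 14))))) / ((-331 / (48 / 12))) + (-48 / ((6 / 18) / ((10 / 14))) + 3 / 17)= -12102070 / 118167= -102.41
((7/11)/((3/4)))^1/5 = 28/165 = 0.17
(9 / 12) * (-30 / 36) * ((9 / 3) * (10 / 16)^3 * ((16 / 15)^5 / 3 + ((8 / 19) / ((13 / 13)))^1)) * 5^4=-596061625 / 2363904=-252.15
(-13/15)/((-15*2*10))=13/4500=0.00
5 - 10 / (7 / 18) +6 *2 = -61 / 7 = -8.71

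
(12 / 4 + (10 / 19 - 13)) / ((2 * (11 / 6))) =-540 / 209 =-2.58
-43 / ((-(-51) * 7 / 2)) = -86 / 357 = -0.24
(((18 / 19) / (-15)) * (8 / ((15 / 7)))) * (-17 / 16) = 119 / 475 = 0.25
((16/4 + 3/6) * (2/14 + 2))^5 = 44840334375/537824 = 83373.62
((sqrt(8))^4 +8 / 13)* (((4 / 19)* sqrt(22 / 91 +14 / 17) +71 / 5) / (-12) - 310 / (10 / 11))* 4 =-88445.91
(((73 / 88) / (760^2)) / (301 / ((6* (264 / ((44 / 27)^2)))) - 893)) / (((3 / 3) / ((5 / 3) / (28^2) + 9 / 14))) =-242190567 / 233346837769830400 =-0.00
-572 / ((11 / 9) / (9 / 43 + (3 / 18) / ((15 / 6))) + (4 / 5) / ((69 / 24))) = -35126520 / 289063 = -121.52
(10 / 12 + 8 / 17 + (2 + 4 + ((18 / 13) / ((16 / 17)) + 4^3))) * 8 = 385999 / 663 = 582.20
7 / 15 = 0.47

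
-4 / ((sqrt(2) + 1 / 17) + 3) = -1768 / 1063 + 578 * sqrt(2) / 1063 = -0.89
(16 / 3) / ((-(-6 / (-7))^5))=-11.53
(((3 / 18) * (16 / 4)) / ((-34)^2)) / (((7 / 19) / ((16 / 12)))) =38 / 18207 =0.00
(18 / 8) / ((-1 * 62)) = -9 / 248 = -0.04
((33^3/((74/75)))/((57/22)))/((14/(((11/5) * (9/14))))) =195676965/137788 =1420.13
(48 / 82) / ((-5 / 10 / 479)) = -22992 / 41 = -560.78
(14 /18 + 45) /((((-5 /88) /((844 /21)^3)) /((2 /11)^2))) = -7926373523456 /4584195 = -1729065.52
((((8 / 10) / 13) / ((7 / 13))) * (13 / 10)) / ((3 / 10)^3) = 1040 / 189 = 5.50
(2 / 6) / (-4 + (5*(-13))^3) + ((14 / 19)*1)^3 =2260739069 / 5651040933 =0.40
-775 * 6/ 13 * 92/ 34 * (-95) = 20320500/ 221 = 91947.96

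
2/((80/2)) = 1/20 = 0.05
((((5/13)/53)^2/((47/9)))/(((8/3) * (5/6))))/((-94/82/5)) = -83025/4194634756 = -0.00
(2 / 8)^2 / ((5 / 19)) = 19 / 80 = 0.24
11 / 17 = 0.65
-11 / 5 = -2.20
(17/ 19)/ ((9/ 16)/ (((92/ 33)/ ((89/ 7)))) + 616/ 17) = 2977856/ 129135875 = 0.02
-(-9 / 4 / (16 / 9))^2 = -6561 / 4096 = -1.60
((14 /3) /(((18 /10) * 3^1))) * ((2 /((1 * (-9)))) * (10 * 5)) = -7000 /729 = -9.60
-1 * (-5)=5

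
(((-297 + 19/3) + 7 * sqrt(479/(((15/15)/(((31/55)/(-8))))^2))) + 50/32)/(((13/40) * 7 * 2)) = -69385/1092 + 31 * sqrt(479)/286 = -61.17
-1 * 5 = -5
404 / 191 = 2.12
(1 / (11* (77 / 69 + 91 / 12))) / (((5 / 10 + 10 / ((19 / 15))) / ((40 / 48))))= 8740 / 8425109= 0.00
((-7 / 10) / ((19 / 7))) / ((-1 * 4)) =49 / 760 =0.06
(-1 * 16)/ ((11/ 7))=-10.18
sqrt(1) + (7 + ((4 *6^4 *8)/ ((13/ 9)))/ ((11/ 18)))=6719608/ 143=46990.27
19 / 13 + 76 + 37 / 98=99167 / 1274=77.84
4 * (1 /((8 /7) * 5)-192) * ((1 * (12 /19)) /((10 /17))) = -823.84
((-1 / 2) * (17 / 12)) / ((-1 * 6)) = 17 / 144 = 0.12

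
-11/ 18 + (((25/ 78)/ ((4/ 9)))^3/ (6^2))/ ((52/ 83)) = -1251828791/ 2105745408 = -0.59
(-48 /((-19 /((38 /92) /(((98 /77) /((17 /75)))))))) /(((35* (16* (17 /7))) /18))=99 /40250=0.00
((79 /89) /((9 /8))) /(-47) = -632 /37647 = -0.02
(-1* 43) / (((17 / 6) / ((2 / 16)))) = -129 / 68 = -1.90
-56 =-56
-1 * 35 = -35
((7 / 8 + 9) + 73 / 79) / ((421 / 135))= 921375 / 266072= 3.46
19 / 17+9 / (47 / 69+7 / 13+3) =3.25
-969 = -969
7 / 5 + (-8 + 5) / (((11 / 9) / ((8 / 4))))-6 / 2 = -358 / 55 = -6.51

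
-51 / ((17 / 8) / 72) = -1728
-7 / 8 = -0.88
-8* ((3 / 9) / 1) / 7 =-8 / 21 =-0.38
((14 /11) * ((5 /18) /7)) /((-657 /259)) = -1295 /65043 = -0.02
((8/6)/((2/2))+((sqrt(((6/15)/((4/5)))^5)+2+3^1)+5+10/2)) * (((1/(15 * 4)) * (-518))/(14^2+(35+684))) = -12691/82350 -259 * sqrt(2)/219600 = -0.16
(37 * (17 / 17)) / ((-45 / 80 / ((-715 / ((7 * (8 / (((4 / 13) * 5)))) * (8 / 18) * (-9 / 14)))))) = -40700 / 9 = -4522.22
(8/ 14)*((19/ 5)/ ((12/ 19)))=361/ 105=3.44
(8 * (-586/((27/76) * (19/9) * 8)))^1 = -2344/3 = -781.33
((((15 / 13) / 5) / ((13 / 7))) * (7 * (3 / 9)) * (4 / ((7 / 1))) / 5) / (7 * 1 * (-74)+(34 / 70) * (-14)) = -7 / 110864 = -0.00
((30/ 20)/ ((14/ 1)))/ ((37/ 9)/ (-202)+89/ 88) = 59994/ 554911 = 0.11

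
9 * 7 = 63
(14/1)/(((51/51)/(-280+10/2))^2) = 1058750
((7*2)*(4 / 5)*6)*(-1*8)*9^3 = -1959552 / 5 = -391910.40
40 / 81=0.49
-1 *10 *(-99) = 990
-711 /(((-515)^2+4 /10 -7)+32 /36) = -31995 /11934868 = -0.00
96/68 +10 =194/17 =11.41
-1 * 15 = -15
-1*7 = -7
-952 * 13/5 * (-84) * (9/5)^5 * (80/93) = 327394109952/96875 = 3379552.10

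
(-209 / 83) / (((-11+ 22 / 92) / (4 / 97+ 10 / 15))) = 180044 / 1086885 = 0.17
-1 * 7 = -7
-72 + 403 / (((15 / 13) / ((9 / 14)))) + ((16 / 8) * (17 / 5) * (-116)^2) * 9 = 57656181 / 70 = 823659.73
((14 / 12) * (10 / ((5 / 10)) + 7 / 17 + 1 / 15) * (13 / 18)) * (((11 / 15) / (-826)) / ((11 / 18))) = -33943 / 1354050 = -0.03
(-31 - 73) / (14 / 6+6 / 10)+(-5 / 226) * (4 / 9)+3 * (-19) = -92.46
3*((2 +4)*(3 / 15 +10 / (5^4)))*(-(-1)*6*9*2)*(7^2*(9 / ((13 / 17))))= 393502536 / 1625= 242155.41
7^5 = 16807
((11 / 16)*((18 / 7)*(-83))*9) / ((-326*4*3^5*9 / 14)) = 913 / 140832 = 0.01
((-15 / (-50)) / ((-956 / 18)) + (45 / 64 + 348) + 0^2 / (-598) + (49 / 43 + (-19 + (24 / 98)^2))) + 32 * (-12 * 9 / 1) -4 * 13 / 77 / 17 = -4614450160655977 / 1476556607680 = -3125.14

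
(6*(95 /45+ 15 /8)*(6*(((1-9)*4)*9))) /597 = -13776 /199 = -69.23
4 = 4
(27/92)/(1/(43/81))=43/276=0.16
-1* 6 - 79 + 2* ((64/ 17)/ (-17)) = -24693/ 289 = -85.44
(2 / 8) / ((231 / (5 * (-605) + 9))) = -754 / 231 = -3.26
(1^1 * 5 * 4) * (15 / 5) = 60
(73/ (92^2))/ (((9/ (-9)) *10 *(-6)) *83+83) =73/ 42853232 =0.00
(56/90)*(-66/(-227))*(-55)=-6776/681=-9.95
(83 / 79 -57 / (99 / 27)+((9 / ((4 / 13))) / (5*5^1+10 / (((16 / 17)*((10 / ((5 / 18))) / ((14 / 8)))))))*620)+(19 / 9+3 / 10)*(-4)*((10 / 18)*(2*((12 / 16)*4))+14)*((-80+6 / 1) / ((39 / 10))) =1600715307380 / 413816931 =3868.17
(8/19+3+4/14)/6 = 493/798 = 0.62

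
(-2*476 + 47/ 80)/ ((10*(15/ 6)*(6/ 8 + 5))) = -76113/ 11500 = -6.62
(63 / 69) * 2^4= 336 / 23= 14.61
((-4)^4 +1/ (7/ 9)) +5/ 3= 5438/ 21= 258.95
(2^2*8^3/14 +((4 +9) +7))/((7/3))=3492/49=71.27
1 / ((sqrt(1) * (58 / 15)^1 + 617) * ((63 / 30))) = 50 / 65191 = 0.00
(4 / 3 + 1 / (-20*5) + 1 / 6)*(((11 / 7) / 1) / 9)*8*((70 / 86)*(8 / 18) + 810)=205602716 / 121905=1686.58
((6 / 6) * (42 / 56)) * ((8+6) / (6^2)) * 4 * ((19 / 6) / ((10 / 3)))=133 / 120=1.11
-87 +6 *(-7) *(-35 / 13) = 339 / 13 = 26.08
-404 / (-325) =404 / 325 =1.24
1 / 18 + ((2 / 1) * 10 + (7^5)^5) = 24139235153951368214887 / 18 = 1341068619663964900827.06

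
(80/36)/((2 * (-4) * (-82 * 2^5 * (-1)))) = -5/47232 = -0.00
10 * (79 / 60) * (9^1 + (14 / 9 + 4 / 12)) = 3871 / 27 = 143.37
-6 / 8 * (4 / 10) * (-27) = 81 / 10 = 8.10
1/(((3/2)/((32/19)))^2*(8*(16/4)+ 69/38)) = 8192/219735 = 0.04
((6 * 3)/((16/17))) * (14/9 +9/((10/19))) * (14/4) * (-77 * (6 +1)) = -107692739/160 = -673079.62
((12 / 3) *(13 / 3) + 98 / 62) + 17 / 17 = 1852 / 93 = 19.91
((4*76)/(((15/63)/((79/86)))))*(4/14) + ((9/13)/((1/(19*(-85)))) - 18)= -2238711/2795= -800.97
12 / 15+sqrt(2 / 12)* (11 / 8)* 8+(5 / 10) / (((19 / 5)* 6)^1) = 937 / 1140+11* sqrt(6) / 6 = 5.31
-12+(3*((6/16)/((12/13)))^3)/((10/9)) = -3872841/327680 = -11.82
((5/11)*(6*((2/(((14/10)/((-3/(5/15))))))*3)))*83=-672300/77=-8731.17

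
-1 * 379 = -379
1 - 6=-5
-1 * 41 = -41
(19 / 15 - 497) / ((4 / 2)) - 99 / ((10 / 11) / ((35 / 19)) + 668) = -63831559 / 257370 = -248.01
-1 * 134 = -134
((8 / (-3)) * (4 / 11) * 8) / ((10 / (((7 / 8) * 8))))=-896 / 165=-5.43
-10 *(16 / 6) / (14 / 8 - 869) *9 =960 / 3469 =0.28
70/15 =14/3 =4.67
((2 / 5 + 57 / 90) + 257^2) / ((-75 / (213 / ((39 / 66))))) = -1547552281 / 4875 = -317446.62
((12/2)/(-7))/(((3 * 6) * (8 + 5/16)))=-16/2793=-0.01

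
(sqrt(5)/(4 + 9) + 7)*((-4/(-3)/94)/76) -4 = -21425/5358 + sqrt(5)/69654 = -4.00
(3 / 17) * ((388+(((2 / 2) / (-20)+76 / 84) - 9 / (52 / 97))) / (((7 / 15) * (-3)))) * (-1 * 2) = 1015741 / 10829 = 93.80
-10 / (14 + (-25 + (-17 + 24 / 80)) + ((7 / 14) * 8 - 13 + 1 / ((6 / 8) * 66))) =9900 / 36313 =0.27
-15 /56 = -0.27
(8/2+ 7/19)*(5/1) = 415/19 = 21.84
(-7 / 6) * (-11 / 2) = 77 / 12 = 6.42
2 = 2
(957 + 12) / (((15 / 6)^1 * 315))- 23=-21.77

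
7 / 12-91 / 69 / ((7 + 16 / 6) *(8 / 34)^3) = -1266545 / 128064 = -9.89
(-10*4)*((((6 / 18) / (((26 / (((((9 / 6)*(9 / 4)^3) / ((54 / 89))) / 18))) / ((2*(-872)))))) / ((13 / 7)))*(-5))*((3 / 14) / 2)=-2182725 / 5408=-403.61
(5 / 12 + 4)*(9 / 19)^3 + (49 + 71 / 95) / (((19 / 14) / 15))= 15098271 / 27436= 550.31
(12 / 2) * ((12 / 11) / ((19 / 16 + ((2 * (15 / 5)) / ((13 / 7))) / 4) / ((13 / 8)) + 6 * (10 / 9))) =73008 / 88055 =0.83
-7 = -7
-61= -61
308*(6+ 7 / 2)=2926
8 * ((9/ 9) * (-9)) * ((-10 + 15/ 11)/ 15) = 456/ 11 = 41.45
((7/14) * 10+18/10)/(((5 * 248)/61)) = 1037/3100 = 0.33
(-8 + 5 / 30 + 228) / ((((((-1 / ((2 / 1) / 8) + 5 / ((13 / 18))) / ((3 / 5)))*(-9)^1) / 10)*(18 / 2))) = -17173 / 3078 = -5.58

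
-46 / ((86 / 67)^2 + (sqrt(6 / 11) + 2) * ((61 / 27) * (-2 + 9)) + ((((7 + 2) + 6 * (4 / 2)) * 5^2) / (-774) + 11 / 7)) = -92049116104910673324 / 60388053724948387475 + 3872947983938051256 * sqrt(66) / 60388053724948387475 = -1.00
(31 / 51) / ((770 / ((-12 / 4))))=-0.00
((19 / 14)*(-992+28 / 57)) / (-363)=28258 / 7623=3.71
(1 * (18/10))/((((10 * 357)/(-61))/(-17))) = 183/350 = 0.52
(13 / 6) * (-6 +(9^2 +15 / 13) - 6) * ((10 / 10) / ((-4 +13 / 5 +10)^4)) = 95000 / 3418801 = 0.03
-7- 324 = -331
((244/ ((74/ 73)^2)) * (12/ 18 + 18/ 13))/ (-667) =-26005520/ 35611797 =-0.73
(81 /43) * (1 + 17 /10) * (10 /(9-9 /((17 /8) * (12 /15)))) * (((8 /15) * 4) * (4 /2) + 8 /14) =699516 /10535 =66.40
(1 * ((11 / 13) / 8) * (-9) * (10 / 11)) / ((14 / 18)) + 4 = 1051 / 364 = 2.89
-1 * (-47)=47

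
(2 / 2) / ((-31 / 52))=-52 / 31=-1.68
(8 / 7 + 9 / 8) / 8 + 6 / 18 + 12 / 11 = 1.71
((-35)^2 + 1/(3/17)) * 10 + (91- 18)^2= 52907/3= 17635.67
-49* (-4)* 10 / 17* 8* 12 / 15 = 12544 / 17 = 737.88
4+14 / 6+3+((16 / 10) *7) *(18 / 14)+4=416 / 15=27.73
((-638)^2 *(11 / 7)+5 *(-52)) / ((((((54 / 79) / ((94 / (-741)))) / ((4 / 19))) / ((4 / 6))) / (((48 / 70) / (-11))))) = 118173443072 / 113828715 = 1038.17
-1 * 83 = -83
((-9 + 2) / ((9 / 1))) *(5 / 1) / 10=-0.39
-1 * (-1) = 1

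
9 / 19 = 0.47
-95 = -95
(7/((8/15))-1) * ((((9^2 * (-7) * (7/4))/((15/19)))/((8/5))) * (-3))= 7314867/256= 28573.70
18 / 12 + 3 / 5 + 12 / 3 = 61 / 10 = 6.10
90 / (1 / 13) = 1170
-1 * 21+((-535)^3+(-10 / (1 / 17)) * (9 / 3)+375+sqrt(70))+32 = -153130499+sqrt(70) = -153130490.63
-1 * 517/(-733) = 0.71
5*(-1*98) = -490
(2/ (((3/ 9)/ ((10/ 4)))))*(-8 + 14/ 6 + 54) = 725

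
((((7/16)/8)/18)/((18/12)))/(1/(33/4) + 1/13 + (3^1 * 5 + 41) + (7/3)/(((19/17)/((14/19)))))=361361/10300708224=0.00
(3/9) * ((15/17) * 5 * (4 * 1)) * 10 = 1000/17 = 58.82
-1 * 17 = -17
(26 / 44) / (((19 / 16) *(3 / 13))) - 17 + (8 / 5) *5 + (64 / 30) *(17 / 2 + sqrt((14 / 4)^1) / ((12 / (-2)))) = 35393 / 3135 - 8 *sqrt(14) / 45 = 10.62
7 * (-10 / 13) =-70 / 13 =-5.38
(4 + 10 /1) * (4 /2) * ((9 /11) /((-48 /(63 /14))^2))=567 /2816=0.20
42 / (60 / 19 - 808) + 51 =389547 / 7646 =50.95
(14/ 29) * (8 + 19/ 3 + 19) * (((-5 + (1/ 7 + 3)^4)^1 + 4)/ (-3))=-533000/ 1029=-517.98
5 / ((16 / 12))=15 / 4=3.75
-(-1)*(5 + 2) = 7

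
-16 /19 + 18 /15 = 34 /95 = 0.36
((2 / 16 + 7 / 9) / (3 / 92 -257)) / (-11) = 1495 / 4680918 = 0.00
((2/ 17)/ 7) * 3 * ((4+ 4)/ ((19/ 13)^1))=624/ 2261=0.28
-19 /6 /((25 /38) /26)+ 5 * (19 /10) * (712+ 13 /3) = 334001 /50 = 6680.02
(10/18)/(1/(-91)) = -455/9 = -50.56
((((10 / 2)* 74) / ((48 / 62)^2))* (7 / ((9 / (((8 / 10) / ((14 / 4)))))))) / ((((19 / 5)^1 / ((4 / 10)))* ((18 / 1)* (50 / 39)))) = 462241 / 923400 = 0.50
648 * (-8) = -5184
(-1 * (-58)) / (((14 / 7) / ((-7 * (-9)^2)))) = -16443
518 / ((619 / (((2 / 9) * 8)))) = 1.49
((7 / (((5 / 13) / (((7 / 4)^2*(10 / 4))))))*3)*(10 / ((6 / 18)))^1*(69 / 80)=2769039 / 256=10816.56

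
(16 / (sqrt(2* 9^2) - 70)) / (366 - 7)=-560 / 850471 - 72* sqrt(2) / 850471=-0.00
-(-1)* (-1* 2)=-2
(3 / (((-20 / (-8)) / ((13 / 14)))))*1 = 39 / 35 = 1.11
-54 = -54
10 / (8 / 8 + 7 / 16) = 160 / 23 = 6.96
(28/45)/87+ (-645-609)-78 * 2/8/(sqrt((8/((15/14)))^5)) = -1254.12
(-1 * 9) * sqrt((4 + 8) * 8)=-36 * sqrt(6)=-88.18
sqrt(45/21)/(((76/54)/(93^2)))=233523 *sqrt(105)/266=8995.86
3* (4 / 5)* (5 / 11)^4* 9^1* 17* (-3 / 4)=-11.76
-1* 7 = -7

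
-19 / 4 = -4.75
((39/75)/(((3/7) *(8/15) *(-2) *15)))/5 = -91/6000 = -0.02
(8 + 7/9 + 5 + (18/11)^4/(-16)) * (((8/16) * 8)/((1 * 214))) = 3512870/14099283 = 0.25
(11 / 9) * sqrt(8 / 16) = 11 * sqrt(2) / 18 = 0.86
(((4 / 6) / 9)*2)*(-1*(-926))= 137.19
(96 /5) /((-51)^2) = 32 /4335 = 0.01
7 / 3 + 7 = 28 / 3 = 9.33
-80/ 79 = -1.01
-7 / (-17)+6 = 109 / 17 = 6.41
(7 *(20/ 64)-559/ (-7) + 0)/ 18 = 4.56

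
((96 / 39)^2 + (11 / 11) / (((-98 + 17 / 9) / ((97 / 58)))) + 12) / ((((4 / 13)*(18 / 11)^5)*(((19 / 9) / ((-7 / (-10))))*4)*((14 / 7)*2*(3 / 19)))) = 172453269236171 / 262910964326400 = 0.66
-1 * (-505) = 505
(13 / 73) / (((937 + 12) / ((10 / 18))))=5 / 47961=0.00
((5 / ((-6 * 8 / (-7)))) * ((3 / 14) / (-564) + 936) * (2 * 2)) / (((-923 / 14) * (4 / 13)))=-134.58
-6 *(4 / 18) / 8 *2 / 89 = -1 / 267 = -0.00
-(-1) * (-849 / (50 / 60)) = -5094 / 5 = -1018.80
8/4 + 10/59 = 128/59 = 2.17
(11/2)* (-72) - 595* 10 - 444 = -6790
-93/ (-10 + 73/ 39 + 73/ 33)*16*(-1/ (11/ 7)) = -160.06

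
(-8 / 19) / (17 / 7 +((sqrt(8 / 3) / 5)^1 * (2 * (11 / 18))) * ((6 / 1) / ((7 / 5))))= -25704 / 74689 +7392 * sqrt(6) / 74689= -0.10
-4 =-4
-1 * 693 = -693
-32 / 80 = -0.40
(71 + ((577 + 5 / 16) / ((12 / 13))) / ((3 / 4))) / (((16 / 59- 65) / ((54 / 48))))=-15.73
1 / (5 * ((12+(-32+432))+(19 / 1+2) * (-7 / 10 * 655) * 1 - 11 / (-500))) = -100 / 4608239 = -0.00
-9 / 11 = -0.82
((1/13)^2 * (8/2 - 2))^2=4/28561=0.00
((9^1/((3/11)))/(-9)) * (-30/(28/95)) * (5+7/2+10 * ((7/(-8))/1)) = -5225/56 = -93.30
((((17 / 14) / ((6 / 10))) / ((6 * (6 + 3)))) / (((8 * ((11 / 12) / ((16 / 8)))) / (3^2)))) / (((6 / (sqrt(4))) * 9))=85 / 24948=0.00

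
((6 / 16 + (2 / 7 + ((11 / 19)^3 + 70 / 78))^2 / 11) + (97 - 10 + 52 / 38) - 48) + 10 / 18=12796119721245673 / 308552856924312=41.47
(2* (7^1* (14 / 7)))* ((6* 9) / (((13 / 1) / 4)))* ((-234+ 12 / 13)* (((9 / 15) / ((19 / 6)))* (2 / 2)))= -65971584 / 3211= -20545.49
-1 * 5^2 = -25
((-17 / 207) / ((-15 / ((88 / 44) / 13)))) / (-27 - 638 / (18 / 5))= -17 / 4121715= -0.00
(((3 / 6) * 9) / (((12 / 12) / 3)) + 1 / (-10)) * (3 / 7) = 201 / 35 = 5.74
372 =372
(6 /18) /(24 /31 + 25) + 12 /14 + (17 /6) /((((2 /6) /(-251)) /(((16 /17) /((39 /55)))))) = -205833711 /72709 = -2830.92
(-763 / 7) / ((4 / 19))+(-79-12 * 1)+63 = -2183 / 4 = -545.75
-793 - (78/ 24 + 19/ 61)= -194361/ 244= -796.56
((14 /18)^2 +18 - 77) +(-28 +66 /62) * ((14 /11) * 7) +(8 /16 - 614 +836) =-4190975 /55242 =-75.87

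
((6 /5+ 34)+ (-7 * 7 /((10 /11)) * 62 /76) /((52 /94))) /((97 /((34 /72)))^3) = -716556137 /140235638100480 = -0.00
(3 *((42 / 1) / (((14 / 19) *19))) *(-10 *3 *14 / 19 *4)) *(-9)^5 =892820880 / 19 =46990572.63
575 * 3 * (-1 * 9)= -15525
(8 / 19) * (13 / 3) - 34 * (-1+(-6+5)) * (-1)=-3772 / 57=-66.18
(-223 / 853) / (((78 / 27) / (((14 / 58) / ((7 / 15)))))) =-30105 / 643162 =-0.05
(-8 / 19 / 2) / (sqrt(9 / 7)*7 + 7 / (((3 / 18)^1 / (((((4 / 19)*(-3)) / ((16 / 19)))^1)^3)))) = 4096*sqrt(7) / 1627521 + 1152 / 77501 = 0.02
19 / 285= 1 / 15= 0.07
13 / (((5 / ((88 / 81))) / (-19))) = -21736 / 405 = -53.67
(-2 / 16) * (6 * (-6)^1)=9 / 2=4.50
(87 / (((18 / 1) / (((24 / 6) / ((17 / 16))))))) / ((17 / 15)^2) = 69600 / 4913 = 14.17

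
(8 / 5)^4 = 4096 / 625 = 6.55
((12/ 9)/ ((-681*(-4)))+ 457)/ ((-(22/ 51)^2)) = -67456357/ 27467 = -2455.91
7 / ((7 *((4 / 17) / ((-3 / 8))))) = -51 / 32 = -1.59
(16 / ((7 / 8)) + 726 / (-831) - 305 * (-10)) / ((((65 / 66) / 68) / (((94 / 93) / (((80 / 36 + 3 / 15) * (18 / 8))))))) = 3345564209152 / 85174453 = 39278.96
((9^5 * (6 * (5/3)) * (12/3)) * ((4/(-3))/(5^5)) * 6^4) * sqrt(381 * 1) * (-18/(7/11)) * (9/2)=727317398016 * sqrt(381)/4375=3244952970.12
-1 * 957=-957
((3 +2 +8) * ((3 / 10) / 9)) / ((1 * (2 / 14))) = 91 / 30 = 3.03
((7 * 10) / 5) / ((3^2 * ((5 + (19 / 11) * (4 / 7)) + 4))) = 0.16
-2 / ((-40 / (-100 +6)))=-47 / 10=-4.70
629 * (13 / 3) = 8177 / 3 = 2725.67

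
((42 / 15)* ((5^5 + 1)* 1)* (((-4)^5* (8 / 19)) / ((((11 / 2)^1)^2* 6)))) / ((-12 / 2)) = 119504896 / 34485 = 3465.42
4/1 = 4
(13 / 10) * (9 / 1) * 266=15561 / 5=3112.20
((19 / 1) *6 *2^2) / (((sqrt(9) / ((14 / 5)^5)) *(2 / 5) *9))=40874624 / 5625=7266.60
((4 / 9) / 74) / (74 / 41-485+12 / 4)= -0.00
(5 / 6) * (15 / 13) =25 / 26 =0.96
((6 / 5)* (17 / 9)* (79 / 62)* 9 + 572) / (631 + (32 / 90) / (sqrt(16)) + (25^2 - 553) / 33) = 9176211 / 9717539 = 0.94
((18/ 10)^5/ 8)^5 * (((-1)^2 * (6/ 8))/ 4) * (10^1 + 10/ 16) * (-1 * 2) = -36612797372284482027282699/ 125000000000000000000000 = -292.90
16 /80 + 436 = 2181 /5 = 436.20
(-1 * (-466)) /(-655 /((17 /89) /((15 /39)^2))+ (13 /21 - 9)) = -28115178 /31110523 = -0.90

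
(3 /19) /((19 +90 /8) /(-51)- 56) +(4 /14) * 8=3505396 /1535485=2.28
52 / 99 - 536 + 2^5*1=-49844 / 99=-503.47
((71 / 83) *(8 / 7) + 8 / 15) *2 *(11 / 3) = 289696 / 26145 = 11.08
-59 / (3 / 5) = -295 / 3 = -98.33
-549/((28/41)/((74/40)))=-832833/560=-1487.20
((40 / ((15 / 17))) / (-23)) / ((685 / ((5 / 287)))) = -136 / 2713011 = -0.00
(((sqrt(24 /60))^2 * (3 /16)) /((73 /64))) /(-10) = -12 /1825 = -0.01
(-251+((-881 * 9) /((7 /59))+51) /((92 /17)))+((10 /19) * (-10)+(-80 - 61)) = -77924277 /6118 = -12736.89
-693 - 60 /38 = -13197 /19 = -694.58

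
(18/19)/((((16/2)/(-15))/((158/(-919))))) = 10665/34922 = 0.31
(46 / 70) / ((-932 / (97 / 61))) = -0.00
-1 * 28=-28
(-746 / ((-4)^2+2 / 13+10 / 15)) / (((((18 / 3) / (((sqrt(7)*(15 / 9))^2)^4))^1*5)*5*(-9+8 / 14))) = 1273392859375 / 253936944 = 5014.60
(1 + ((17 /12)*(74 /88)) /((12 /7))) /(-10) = -10739 /63360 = -0.17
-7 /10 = -0.70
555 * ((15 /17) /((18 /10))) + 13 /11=51096 /187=273.24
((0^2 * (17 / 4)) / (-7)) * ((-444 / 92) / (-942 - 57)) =0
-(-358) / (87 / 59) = 21122 / 87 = 242.78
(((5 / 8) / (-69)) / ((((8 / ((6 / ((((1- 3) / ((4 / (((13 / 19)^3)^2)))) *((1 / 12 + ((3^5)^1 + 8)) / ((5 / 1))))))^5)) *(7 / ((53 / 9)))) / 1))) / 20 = 341934286682646970510592689969422514833962380800000 / 104742299375587957562853153078691486697465224514174477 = 0.00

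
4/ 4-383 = -382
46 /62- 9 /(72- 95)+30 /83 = 88454 /59179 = 1.49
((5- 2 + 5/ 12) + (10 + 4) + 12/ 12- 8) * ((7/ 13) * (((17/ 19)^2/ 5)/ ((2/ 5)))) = 2.25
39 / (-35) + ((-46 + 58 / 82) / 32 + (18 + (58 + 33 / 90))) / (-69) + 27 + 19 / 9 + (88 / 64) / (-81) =2300719493 / 85548960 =26.89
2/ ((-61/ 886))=-1772/ 61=-29.05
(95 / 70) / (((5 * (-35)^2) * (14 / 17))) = 323 / 1200500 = 0.00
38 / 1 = 38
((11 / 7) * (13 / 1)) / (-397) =-143 / 2779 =-0.05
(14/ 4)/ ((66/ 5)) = 35/ 132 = 0.27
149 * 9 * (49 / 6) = 21903 / 2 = 10951.50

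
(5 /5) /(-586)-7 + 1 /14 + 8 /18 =-119722 /18459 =-6.49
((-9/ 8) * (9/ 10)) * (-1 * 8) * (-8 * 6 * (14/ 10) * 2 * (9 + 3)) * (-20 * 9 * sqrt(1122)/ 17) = 4633247.99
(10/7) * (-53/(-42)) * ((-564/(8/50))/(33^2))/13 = -311375/693693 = -0.45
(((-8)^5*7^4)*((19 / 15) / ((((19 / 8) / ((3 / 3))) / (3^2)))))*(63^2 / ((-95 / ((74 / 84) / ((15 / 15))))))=6602172530688 / 475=13899310590.92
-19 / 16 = -1.19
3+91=94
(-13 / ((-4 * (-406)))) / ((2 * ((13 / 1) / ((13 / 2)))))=-13 / 6496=-0.00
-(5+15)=-20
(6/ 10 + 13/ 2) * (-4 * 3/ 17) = -426/ 85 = -5.01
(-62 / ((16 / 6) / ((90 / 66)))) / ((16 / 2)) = -1395 / 352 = -3.96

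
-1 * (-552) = 552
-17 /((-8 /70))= 595 /4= 148.75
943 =943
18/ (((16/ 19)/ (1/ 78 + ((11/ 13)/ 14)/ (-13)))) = 0.17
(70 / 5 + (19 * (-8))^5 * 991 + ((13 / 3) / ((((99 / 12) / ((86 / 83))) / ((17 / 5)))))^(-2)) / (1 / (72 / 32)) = -4182496018026736564591407 / 23118594304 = -180914806628319.84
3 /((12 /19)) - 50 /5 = -21 /4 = -5.25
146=146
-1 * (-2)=2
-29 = -29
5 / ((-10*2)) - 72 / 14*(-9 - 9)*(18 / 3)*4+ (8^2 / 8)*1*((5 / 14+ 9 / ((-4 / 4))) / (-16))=31161 / 14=2225.79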